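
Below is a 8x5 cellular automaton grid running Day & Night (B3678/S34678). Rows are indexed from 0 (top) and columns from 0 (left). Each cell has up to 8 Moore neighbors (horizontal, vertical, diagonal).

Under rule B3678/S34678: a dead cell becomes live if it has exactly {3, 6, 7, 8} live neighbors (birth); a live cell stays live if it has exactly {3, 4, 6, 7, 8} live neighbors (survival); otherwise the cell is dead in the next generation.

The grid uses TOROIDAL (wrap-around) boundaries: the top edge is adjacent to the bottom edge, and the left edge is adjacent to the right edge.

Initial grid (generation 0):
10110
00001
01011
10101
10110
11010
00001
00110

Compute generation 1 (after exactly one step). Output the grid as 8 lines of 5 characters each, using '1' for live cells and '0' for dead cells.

Answer: 01110
01001
00111
10110
11111
11010
11001
01110

Derivation:
Simulating step by step:
Generation 0 (given above): 19 live cells
Generation 1: 25 live cells
(generation 1 grid is the final answer)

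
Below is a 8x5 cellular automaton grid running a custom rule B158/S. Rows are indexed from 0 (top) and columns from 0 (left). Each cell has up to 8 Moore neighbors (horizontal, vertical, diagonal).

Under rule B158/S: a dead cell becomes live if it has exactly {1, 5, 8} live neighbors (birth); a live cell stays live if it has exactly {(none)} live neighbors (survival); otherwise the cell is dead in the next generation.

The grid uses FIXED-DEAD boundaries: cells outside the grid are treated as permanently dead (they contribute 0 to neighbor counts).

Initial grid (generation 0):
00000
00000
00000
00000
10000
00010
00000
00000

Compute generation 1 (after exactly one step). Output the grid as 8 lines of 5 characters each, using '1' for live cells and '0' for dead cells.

Simulating step by step:
Generation 0 (given above): 2 live cells
Generation 1: 13 live cells
(generation 1 grid is the final answer)

Answer: 00000
00000
00000
11000
01111
11101
00111
00000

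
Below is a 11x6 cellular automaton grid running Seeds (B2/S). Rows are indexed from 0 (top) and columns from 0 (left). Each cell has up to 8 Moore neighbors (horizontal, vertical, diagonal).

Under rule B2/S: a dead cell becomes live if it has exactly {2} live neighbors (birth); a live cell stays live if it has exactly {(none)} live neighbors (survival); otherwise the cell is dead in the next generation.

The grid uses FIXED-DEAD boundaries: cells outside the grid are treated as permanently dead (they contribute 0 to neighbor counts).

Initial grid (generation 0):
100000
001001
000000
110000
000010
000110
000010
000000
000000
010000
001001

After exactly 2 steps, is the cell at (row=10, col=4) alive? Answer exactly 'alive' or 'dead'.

Simulating step by step:
Generation 0 (given above): 12 live cells
Generation 1: 11 live cells
010000
010000
101000
000000
111001
000000
000001
000000
000000
001000
010000
Generation 2: 9 live cells
101000
000000
000000
000100
000000
101011
000000
000000
000000
010000
001000

Cell (10,4) at generation 2: 0 -> dead

Answer: dead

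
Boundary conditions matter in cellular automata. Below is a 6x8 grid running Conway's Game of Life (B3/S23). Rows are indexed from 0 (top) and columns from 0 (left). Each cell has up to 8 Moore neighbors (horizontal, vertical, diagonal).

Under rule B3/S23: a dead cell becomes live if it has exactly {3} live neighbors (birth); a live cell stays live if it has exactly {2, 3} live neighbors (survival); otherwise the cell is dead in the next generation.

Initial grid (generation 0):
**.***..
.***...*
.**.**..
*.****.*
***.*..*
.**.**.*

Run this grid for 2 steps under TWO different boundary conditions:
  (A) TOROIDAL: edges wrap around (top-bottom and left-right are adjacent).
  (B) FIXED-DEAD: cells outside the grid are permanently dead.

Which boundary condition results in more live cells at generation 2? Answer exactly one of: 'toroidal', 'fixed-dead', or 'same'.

Answer: fixed-dead

Derivation:
Under TOROIDAL boundary, generation 2:
.......*
.....*.*
.......*
......*.
........
......*.
Population = 6

Under FIXED-DEAD boundary, generation 2:
........
**..**..
........
**......
*....**.
.*...**.
Population = 12

Comparison: toroidal=6, fixed-dead=12 -> fixed-dead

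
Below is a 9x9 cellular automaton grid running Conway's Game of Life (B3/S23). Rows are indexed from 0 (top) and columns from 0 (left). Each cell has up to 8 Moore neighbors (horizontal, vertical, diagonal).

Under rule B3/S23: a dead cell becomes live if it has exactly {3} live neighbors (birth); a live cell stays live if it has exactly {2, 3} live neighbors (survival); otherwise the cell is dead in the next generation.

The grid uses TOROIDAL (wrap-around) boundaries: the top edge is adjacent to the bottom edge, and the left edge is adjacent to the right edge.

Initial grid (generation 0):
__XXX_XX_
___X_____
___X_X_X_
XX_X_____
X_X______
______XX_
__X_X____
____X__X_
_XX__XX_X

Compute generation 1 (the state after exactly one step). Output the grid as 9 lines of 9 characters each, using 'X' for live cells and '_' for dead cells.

Answer: _X__X_XX_
_____X_X_
___X_____
XX_XX___X
X_X_____X
_X_X_____
___X_XXX_
_XX_X_XX_
_XX_____X

Derivation:
Simulating step by step:
Generation 0 (given above): 25 live cells
Generation 1: 29 live cells
(generation 1 grid is the final answer)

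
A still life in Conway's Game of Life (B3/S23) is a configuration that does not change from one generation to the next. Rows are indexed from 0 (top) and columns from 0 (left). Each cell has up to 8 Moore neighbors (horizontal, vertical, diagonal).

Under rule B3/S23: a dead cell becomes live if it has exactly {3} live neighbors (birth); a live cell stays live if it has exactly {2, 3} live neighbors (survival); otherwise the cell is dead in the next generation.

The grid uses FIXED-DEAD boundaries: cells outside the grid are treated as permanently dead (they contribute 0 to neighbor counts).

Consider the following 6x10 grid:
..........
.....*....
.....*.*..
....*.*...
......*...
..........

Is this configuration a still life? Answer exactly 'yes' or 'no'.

Compute generation 1 and compare to generation 0 (given above):
Generation 1:
..........
......*...
....**....
......**..
.....*....
..........
Cell (1,5) differs: gen0=1 vs gen1=0 -> NOT a still life.

Answer: no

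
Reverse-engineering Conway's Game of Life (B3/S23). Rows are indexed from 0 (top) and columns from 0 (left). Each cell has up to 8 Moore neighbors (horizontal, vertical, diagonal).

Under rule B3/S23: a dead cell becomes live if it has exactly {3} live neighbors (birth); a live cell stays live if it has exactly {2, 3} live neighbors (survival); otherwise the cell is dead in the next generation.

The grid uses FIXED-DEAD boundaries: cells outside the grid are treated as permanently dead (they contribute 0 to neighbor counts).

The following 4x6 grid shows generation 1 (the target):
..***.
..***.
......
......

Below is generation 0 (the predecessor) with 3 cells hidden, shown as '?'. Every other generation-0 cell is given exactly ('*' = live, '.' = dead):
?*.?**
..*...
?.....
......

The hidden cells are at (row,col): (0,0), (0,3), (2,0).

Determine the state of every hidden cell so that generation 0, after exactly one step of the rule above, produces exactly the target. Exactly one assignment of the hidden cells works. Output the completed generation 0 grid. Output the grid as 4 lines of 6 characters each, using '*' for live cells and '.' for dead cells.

Hidden generation-0 cells (in order): (0,0), (0,3), (2,0).
A hidden cell only influences target cells in its own 3x3 neighborhood. Try each of the 2^3 = 8 assignments, step the completed generation 0 forward once under B3/S23, and compare with the target:
  (0,0)=. (0,3)=. (2,0)=. -> step gives (0,2)='.' but target has '*' -> reject
  (0,0)=. (0,3)=. (2,0)=* -> step gives (0,2)='.' but target has '*' -> reject
  (0,0)=. (0,3)=* (2,0)=. -> step reproduces the target at every cell -> ACCEPT
  (0,0)=. (0,3)=* (2,0)=* -> step gives (1,1)='*' but target has '.' -> reject
  (0,0)=* (0,3)=. (2,0)=. -> step gives (0,1)='*' but target has '.' -> reject
  (0,0)=* (0,3)=. (2,0)=* -> step gives (0,1)='*' but target has '.' -> reject
  (0,0)=* (0,3)=* (2,0)=. -> step gives (0,1)='*' but target has '.' -> reject
  (0,0)=* (0,3)=* (2,0)=* -> step gives (0,1)='*' but target has '.' -> reject
Unique solution: (0,0)=dead, (0,3)=live, (2,0)=dead.
Check: live-neighbor counts of every cell in the completed generation 0:
113221
122332
011100
000000
Applying B3/S23 to generation 0 with these counts gives:
..***.
..***.
......
......
which matches the target exactly.

Answer: .*.***
..*...
......
......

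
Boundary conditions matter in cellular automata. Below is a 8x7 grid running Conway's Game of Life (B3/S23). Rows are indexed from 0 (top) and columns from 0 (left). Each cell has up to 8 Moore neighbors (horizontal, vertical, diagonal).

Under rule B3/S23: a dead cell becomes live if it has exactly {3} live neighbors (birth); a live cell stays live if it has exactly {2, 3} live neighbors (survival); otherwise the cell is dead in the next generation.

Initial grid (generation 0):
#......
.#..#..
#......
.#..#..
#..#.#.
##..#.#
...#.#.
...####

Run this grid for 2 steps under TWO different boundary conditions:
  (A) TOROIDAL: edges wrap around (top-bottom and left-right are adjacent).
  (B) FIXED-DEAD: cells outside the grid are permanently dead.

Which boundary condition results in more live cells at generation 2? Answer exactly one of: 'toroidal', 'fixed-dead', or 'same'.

Answer: toroidal

Derivation:
Under TOROIDAL boundary, generation 2:
.##.##.
..#....
..#....
...####
.....#.
.......
#.....#
#..#.##
Population = 17

Under FIXED-DEAD boundary, generation 2:
.......
##.....
..#....
...##..
.....#.
#......
.....##
..###..
Population = 12

Comparison: toroidal=17, fixed-dead=12 -> toroidal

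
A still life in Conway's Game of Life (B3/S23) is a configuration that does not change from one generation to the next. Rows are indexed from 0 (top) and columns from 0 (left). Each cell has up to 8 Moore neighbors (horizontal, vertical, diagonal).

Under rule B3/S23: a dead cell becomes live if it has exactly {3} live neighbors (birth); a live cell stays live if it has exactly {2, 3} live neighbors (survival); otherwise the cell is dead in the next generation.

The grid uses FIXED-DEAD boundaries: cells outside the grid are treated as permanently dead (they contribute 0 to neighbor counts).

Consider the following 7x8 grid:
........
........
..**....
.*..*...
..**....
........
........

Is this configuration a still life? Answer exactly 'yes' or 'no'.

Compute generation 1 and compare to generation 0 (given above):
Generation 1:
........
........
..**....
.*..*...
..**....
........
........
The grids are IDENTICAL -> still life.

Answer: yes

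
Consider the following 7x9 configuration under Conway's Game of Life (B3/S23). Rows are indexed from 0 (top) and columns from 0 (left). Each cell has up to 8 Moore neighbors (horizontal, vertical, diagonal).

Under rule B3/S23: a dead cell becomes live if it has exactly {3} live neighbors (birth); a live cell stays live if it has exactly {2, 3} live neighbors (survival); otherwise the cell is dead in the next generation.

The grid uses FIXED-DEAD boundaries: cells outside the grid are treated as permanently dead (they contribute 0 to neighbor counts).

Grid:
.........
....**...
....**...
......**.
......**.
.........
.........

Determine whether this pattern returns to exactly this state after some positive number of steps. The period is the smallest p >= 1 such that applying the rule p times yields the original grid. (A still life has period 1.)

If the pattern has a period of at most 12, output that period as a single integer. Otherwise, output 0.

Simulating and comparing each generation to the original:
Gen 0 (original, given above): 8 live cells
Gen 1: 6 live cells, differs from original
Gen 2: 8 live cells, MATCHES original -> period = 2

Answer: 2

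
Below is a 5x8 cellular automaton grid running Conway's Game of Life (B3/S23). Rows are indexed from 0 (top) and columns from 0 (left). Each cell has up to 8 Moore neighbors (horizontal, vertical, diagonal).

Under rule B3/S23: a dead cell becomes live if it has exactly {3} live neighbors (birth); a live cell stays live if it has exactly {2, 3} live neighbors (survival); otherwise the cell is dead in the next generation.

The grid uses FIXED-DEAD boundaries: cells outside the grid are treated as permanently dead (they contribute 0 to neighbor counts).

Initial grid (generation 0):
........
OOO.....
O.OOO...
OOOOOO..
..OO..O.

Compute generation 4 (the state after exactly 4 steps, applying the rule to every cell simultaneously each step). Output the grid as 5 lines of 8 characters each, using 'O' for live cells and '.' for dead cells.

Simulating step by step:
Generation 0 (given above): 16 live cells
Generation 1: 7 live cells
.O......
O.O.....
.....O..
O....O..
.....O..
Generation 2: 6 live cells
.O......
.O......
.O......
....OOO.
........
Generation 3: 6 live cells
........
OOO.....
.....O..
.....O..
.....O..
Generation 4: 6 live cells
(generation 4 grid is the final answer)

Answer: .O......
.O......
.O......
....OOO.
........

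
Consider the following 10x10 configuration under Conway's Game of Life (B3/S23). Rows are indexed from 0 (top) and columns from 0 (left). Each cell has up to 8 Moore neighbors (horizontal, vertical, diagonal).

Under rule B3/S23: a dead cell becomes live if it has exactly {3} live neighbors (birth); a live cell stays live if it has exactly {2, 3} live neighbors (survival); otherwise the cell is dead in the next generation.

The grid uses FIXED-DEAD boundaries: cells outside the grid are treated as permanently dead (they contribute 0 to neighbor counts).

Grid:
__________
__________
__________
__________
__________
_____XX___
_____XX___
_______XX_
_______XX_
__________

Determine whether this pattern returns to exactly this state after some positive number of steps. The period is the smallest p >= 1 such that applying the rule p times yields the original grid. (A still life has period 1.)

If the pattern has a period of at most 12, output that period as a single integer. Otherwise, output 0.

Answer: 2

Derivation:
Simulating and comparing each generation to the original:
Gen 0 (original, given above): 8 live cells
Gen 1: 6 live cells, differs from original
Gen 2: 8 live cells, MATCHES original -> period = 2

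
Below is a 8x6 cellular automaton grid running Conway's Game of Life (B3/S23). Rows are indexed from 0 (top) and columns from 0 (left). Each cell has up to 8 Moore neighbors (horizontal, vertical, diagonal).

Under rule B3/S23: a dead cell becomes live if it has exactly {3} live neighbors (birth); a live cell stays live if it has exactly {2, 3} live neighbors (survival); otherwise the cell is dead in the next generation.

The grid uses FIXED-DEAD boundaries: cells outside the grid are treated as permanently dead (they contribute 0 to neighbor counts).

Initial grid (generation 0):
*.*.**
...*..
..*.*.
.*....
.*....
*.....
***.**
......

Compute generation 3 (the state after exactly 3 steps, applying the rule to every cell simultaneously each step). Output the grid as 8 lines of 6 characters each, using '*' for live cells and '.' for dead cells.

Answer: ..**..
....*.
..*...
......
.*....
......
*.*...
**....

Derivation:
Simulating step by step:
Generation 0 (given above): 15 live cells
Generation 1: 16 live cells
...**.
.**..*
..**..
.**...
**....
*.*...
**....
.*....
Generation 2: 13 live cells
..***.
.*....
...*..
*..*..
*.....
..*...
*.*...
**....
Generation 3: 9 live cells
(generation 3 grid is the final answer)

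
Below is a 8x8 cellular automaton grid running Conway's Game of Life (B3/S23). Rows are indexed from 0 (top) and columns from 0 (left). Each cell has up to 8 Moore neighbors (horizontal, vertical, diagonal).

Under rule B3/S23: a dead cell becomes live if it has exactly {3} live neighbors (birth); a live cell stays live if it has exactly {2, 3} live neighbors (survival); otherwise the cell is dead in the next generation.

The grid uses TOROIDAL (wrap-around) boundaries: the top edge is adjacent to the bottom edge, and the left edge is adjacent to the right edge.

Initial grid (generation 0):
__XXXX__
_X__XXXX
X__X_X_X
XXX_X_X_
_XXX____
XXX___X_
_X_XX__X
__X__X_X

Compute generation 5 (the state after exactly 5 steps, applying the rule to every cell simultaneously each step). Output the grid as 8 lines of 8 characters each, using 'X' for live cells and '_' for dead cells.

Answer: _XXXX___
XXX___XX
X___XXXX
___X__X_
________
____X___
___X__X_
_XX_XXX_

Derivation:
Simulating step by step:
Generation 0 (given above): 32 live cells
Generation 1: 20 live cells
XXX____X
_X_____X
___X____
____XXX_
_____X__
____X__X
___XXX_X
XX___X__
Generation 2: 17 live cells
__X___XX
_X_____X
____XXX_
____XXX_
________
___X____
___X_X_X
___X_X__
Generation 3: 20 live cells
X_X___XX
X______X
____X__X
____X_X_
____XX__
____X___
__XX__X_
__XX_X_X
Generation 4: 19 live cells
__XX____
_X______
X____XXX
___XX_X_
___XX___
____X___
__X__XX_
X___XX__
Generation 5: 24 live cells
(generation 5 grid is the final answer)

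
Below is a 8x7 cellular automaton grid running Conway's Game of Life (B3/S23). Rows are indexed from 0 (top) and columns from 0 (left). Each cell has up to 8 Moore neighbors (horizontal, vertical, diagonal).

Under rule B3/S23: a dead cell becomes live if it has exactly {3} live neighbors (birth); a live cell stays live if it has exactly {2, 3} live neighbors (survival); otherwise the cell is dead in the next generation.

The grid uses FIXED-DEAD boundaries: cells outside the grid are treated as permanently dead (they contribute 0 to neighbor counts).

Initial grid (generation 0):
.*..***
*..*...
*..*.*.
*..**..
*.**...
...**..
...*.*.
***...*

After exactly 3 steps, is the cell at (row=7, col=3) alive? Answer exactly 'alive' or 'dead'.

Simulating step by step:
Generation 0 (given above): 23 live cells
Generation 1: 19 live cells
....**.
****..*
****...
*......
.**....
.......
.*.*.*.
.**....
Generation 2: 15 live cells
.*****.
*....*.
...*...
*..*...
.*.....
.*.....
.*.....
.**....
Generation 3: 19 live cells
.*****.
.*...*.
....*..
..*....
***....
***....
**.....
.**....

Cell (7,3) at generation 3: 0 -> dead

Answer: dead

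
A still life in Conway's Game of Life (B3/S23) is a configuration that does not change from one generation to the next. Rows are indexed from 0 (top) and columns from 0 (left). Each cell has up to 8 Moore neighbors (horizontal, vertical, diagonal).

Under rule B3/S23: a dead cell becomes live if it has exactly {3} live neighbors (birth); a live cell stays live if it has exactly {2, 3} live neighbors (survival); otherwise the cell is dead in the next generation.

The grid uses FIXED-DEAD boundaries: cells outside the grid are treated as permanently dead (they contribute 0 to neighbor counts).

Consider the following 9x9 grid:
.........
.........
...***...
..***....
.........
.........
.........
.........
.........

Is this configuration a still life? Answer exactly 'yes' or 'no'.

Answer: no

Derivation:
Compute generation 1 and compare to generation 0 (given above):
Generation 1:
.........
....*....
..*..*...
..*..*...
...*.....
.........
.........
.........
.........
Cell (1,4) differs: gen0=0 vs gen1=1 -> NOT a still life.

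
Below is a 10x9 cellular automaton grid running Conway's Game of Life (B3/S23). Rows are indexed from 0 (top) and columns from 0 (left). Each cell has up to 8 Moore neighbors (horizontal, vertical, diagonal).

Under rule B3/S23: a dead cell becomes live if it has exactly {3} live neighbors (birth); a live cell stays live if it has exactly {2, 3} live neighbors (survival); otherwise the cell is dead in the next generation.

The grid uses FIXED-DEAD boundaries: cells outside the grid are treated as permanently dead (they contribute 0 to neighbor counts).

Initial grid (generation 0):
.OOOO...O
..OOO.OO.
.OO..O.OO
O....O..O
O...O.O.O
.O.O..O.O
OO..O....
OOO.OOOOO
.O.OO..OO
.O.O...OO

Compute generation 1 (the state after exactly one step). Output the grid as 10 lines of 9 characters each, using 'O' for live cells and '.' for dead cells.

Answer: .O..OO.O.
......O..
.OO..O..O
O...OO..O
OO..O.O.O
.OOOO....
....O...O
......O.O
.........
...OO..OO

Derivation:
Simulating step by step:
Generation 0 (given above): 46 live cells
Generation 1: 30 live cells
(generation 1 grid is the final answer)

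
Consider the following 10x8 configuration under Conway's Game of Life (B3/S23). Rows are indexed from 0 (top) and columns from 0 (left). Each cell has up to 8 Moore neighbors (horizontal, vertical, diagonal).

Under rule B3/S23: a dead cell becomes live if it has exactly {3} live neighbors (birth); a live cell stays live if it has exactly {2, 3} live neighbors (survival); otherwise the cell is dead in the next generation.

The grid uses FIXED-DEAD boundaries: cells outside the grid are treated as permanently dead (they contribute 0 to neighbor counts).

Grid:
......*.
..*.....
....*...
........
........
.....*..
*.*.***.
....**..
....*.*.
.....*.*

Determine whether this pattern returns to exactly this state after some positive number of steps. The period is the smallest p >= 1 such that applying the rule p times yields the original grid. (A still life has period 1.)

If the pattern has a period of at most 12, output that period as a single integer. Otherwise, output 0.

Answer: 0

Derivation:
Simulating and comparing each generation to the original:
Gen 0 (original, given above): 15 live cells
Gen 1: 9 live cells, differs from original
Gen 2: 10 live cells, differs from original
Gen 3: 12 live cells, differs from original
Gen 4: 15 live cells, differs from original
Gen 5: 13 live cells, differs from original
Gen 6: 12 live cells, differs from original
Gen 7: 16 live cells, differs from original
Gen 8: 12 live cells, differs from original
Gen 9: 18 live cells, differs from original
Gen 10: 12 live cells, differs from original
Gen 11: 16 live cells, differs from original
Gen 12: 13 live cells, differs from original
No period found within 12 steps.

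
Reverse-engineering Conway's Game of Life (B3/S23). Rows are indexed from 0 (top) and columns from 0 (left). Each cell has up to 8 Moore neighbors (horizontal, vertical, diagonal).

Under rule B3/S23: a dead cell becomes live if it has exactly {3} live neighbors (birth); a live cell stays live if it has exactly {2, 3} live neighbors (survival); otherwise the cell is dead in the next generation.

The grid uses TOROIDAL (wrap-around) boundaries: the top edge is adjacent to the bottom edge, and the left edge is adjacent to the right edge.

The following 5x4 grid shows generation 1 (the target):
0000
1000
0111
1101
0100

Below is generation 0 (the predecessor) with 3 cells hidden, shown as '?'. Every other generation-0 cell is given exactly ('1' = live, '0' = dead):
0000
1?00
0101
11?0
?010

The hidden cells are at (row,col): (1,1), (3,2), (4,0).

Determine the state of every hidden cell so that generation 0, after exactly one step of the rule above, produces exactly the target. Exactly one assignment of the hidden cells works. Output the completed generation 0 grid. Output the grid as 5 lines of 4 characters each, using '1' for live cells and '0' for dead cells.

Answer: 0000
1000
0101
1100
0010

Derivation:
Hidden generation-0 cells (in order): (1,1), (3,2), (4,0).
A hidden cell only influences target cells in its own 3x3 neighborhood. Try each of the 2^3 = 8 assignments, step the completed generation 0 forward once under B3/S23, and compare with the target:
  (1,1)=0 (3,2)=0 (4,0)=0 -> step reproduces the target at every cell -> ACCEPT
  (1,1)=0 (3,2)=0 (4,0)=1 -> step gives (0,1)='1' but target has '0' -> reject
  (1,1)=0 (3,2)=1 (4,0)=0 -> step gives (2,1)='0' but target has '1' -> reject
  (1,1)=0 (3,2)=1 (4,0)=1 -> step gives (0,1)='1' but target has '0' -> reject
  (1,1)=1 (3,2)=0 (4,0)=0 -> step gives (0,1)='1' but target has '0' -> reject
  (1,1)=1 (3,2)=0 (4,0)=1 -> step gives (0,0)='1' but target has '0' -> reject
  (1,1)=1 (3,2)=1 (4,0)=0 -> step gives (0,1)='1' but target has '0' -> reject
  (1,1)=1 (3,2)=1 (4,0)=1 -> step gives (0,0)='1' but target has '0' -> reject
Unique solution: (1,1)=dead, (3,2)=dead, (4,0)=dead.
Check: live-neighbor counts of every cell in the completed generation 0:
1212
2222
5332
3343
2312
Applying B3/S23 to generation 0 with these counts gives:
0000
1000
0111
1101
0100
which matches the target exactly.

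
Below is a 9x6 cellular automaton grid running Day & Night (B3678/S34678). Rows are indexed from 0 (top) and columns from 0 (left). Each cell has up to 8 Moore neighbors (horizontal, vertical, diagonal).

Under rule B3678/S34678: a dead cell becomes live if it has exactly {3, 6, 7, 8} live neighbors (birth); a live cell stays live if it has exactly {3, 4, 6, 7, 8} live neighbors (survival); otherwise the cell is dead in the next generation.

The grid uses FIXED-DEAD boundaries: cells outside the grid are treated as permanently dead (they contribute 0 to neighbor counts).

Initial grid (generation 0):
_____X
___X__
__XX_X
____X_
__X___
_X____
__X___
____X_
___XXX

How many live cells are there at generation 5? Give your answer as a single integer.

Answer: 0

Derivation:
Simulating step by step:
Generation 0 (given above): 13 live cells
Generation 1: 7 live cells
______
__X___
___X__
__X___
______
__X___
______
____XX
____X_
Generation 2: 2 live cells
______
______
__X___
______
______
______
______
______
_____X
Generation 3: 0 live cells
______
______
______
______
______
______
______
______
______
Generation 4: 0 live cells
______
______
______
______
______
______
______
______
______
Generation 5: 0 live cells
______
______
______
______
______
______
______
______
______
Population at generation 5: 0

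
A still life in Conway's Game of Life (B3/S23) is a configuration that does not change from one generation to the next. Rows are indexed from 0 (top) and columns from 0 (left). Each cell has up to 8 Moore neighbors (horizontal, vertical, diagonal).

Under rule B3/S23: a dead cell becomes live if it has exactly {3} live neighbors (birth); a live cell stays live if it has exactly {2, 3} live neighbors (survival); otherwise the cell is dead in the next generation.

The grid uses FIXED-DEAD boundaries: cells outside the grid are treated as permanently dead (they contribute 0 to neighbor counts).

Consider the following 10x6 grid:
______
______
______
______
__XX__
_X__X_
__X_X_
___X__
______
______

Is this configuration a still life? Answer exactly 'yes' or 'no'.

Answer: yes

Derivation:
Compute generation 1 and compare to generation 0 (given above):
Generation 1:
______
______
______
______
__XX__
_X__X_
__X_X_
___X__
______
______
The grids are IDENTICAL -> still life.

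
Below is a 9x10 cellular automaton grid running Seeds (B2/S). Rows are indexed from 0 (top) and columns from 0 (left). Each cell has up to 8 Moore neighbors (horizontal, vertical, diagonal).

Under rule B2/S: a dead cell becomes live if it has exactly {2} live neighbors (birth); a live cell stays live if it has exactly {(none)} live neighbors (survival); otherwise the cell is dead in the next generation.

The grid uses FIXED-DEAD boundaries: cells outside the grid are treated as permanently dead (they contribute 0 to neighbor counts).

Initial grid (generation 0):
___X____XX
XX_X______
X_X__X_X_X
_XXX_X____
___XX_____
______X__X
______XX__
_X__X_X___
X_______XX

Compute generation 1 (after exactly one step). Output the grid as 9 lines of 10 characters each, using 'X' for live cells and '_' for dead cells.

Simulating step by step:
Generation 0 (given above): 27 live cells
Generation 1: 19 live cells
(generation 1 grid is the final answer)

Answer: XX__X_____
______XX__
________X_
X_______X_
_X____X___
___XX___X_
________X_
X________X
_X___X_X__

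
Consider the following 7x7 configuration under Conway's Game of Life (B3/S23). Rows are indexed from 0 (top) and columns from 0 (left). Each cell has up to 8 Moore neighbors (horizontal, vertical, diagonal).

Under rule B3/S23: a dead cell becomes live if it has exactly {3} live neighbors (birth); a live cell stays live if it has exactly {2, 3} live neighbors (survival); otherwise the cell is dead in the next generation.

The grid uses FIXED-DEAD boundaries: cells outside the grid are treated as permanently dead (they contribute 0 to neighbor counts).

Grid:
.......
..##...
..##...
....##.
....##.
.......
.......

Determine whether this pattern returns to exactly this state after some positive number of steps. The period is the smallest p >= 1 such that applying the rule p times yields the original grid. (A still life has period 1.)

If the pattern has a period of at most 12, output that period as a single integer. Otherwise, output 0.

Answer: 2

Derivation:
Simulating and comparing each generation to the original:
Gen 0 (original, given above): 8 live cells
Gen 1: 6 live cells, differs from original
Gen 2: 8 live cells, MATCHES original -> period = 2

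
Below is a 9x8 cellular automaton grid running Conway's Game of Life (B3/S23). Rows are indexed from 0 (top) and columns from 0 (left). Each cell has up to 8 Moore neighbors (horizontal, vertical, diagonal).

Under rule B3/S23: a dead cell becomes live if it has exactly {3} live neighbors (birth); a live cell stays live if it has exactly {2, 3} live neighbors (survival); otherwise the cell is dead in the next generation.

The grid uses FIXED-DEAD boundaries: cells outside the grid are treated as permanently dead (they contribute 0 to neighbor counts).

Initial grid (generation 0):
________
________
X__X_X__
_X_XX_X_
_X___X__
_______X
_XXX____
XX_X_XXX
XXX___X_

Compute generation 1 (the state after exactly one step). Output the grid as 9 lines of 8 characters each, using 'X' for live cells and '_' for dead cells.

Simulating step by step:
Generation 0 (given above): 23 live cells
Generation 1: 27 live cells
(generation 1 grid is the final answer)

Answer: ________
________
__XX_X__
XX_X__X_
__X_XXX_
_X______
XX_XX__X
___XXXXX
X_X__XXX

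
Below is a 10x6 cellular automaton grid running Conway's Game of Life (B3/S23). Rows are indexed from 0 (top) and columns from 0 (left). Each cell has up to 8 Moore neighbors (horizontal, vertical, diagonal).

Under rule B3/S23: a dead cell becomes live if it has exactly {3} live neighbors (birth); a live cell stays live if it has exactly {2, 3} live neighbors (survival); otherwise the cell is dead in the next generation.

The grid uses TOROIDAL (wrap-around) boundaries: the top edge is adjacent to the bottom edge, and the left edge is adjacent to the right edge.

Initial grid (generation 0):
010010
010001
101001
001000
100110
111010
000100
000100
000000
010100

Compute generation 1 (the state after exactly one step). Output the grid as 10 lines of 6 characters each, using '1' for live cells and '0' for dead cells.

Answer: 010010
011011
101001
101010
100010
111010
010110
000000
001000
001000

Derivation:
Simulating step by step:
Generation 0 (given above): 19 live cells
Generation 1: 23 live cells
(generation 1 grid is the final answer)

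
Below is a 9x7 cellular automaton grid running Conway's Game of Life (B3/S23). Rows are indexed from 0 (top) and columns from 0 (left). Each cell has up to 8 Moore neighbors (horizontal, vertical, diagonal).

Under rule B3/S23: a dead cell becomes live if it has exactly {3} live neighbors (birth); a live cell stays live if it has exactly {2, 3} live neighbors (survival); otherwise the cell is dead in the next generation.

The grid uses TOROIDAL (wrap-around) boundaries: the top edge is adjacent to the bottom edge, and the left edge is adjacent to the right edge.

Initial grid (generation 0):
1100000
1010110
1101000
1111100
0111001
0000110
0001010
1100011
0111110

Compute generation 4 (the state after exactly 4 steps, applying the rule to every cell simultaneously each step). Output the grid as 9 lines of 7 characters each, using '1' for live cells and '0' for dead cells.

Simulating step by step:
Generation 0 (given above): 31 live cells
Generation 1: 16 live cells
1000000
0011100
0000010
0000101
0000001
0000011
1000000
1100000
0001110
Generation 2: 21 live cells
0010010
0001100
0000010
0000001
1000001
1000011
1100000
1100101
1100101
Generation 3: 18 live cells
1110011
0001110
0000110
1000011
0000000
0000010
0000000
0010000
0011100
Generation 4: 17 live cells
(generation 4 grid is the final answer)

Answer: 1100001
1111000
0001000
0000111
0000010
0000000
0000000
0010000
1000111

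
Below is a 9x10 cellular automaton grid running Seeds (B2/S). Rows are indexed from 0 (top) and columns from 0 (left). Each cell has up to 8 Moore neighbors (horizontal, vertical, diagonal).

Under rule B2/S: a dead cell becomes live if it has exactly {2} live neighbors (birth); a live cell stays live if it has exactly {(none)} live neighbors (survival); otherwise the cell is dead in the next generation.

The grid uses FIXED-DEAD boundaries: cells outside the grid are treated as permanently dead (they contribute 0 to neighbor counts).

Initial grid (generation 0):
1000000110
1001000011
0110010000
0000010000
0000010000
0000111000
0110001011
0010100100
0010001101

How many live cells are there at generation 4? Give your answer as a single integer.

Answer: 17

Derivation:
Simulating step by step:
Generation 0 (given above): 27 live cells
Generation 1: 17 live cells
0100000000
0000101000
1001001011
0110000000
0000000000
0111000011
0000000000
0000000000
0100010000
Generation 2: 20 live cells
0000010000
1111000011
0000100000
1001000111
1000000011
0000000000
0101000011
0000000000
0000000000
Generation 3: 17 live cells
1001100011
0000010000
0000000000
0100100000
0100000000
1110000100
0010000000
0010000011
0000000000
Generation 4: 17 live cells
0000010000
0001000011
0000110000
1010000000
0001000000
0001000000
1000000101
0101000000
0000000011
Population at generation 4: 17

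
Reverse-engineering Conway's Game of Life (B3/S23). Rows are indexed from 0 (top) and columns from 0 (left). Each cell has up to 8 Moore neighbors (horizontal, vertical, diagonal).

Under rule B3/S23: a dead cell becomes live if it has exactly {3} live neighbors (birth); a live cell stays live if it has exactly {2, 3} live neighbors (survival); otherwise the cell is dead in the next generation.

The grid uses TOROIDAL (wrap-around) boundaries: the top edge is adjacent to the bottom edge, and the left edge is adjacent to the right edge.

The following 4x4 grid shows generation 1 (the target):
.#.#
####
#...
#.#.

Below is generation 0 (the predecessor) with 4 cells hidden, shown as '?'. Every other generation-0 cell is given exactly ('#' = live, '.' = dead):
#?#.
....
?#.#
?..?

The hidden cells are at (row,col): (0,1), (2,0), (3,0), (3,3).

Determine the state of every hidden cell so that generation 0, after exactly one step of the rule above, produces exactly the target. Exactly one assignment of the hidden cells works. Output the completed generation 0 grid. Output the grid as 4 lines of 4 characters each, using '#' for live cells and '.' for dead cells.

Hidden generation-0 cells (in order): (0,1), (2,0), (3,0), (3,3).
A hidden cell only influences target cells in its own 3x3 neighborhood. Try each of the 2^4 = 16 assignments, step the completed generation 0 forward once under B3/S23, and compare with the target:
  (0,1)=. (2,0)=. (3,0)=. (3,3)=. -> step gives (0,1)='.' but target has '#' -> reject
  (0,1)=. (2,0)=. (3,0)=. (3,3)=# -> step gives (0,1)='.' but target has '#' -> reject
  (0,1)=. (2,0)=. (3,0)=# (3,3)=. -> step reproduces the target at every cell -> ACCEPT
  (0,1)=. (2,0)=. (3,0)=# (3,3)=# -> step gives (0,0)='#' but target has '.' -> reject
  (0,1)=. (2,0)=# (3,0)=. (3,3)=. -> step gives (0,1)='.' but target has '#' -> reject
  (0,1)=. (2,0)=# (3,0)=. (3,3)=# -> step gives (0,1)='.' but target has '#' -> reject
  (0,1)=. (2,0)=# (3,0)=# (3,3)=. -> step gives (1,0)='.' but target has '#' -> reject
  (0,1)=. (2,0)=# (3,0)=# (3,3)=# -> step gives (0,0)='#' but target has '.' -> reject
  (0,1)=# (2,0)=. (3,0)=. (3,3)=. -> step gives (0,3)='.' but target has '#' -> reject
  (0,1)=# (2,0)=. (3,0)=. (3,3)=# -> step gives (0,0)='#' but target has '.' -> reject
  (0,1)=# (2,0)=. (3,0)=# (3,3)=. -> step gives (0,0)='#' but target has '.' -> reject
  (0,1)=# (2,0)=. (3,0)=# (3,3)=# -> step gives (0,0)='#' but target has '.' -> reject
  (0,1)=# (2,0)=# (3,0)=. (3,3)=. -> step gives (0,3)='.' but target has '#' -> reject
  (0,1)=# (2,0)=# (3,0)=. (3,3)=# -> step gives (0,0)='#' but target has '.' -> reject
  (0,1)=# (2,0)=# (3,0)=# (3,3)=. -> step gives (0,0)='#' but target has '.' -> reject
  (0,1)=# (2,0)=# (3,0)=# (3,3)=# -> step gives (0,0)='#' but target has '.' -> reject
Unique solution: (0,1)=dead, (2,0)=dead, (3,0)=live, (3,3)=dead.
Check: live-neighbor counts of every cell in the completed generation 0:
1303
3333
3121
3434
Applying B3/S23 to generation 0 with these counts gives:
.#.#
####
#...
#.#.
which matches the target exactly.

Answer: #.#.
....
.#.#
#...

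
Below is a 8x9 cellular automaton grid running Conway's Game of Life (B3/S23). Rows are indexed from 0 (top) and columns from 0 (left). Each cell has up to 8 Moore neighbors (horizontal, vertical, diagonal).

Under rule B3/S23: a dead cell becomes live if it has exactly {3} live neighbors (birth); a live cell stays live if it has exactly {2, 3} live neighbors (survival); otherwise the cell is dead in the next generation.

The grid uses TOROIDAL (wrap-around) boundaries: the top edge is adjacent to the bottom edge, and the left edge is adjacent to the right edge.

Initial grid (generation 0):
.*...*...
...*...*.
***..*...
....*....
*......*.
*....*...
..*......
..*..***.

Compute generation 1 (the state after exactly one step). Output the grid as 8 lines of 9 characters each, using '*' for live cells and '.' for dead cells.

Simulating step by step:
Generation 0 (given above): 18 live cells
Generation 1: 22 live cells
(generation 1 grid is the final answer)

Answer: ..*.**.*.
*...*.*..
.****....
*.......*
........*
.*......*
.*...*...
.**..**..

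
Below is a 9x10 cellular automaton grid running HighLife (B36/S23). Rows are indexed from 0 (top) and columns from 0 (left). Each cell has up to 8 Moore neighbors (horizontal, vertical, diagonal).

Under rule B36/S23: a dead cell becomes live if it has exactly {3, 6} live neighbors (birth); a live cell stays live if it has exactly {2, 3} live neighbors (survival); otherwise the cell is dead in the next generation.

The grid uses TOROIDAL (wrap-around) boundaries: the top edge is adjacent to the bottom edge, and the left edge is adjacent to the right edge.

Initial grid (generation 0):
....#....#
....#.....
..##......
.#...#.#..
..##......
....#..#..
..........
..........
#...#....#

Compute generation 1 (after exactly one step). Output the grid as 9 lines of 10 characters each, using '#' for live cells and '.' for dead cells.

Answer: #..###...#
....#.....
..###.....
.#..#.....
..###.#...
...#......
..........
..........
#........#

Derivation:
Simulating step by step:
Generation 0 (given above): 15 live cells
Generation 1: 18 live cells
(generation 1 grid is the final answer)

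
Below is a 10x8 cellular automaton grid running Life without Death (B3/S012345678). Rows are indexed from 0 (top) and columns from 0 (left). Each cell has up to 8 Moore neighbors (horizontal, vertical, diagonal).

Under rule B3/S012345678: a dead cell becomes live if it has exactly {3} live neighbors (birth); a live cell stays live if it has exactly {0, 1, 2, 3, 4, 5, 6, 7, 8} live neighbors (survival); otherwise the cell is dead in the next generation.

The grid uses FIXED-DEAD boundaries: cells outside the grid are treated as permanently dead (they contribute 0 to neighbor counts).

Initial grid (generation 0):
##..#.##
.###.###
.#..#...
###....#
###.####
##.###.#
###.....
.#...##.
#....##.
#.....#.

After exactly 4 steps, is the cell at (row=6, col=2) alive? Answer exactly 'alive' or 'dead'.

Answer: alive

Derivation:
Simulating step by step:
Generation 0 (given above): 41 live cells
Generation 1: 50 live cells
##.##.##
.###.###
.#..##.#
###.#..#
###.####
##.###.#
####....
.##..##.
##...###
#....##.
Generation 2: 57 live cells
##.##.##
.###.###
.#..##.#
###.#..#
###.####
##.###.#
####....
.#######
###.####
##...###
Generation 3: 60 live cells
##.##.##
.###.###
.#..##.#
###.#..#
###.####
##.###.#
####...#
.#######
###.####
###.####
Generation 4: 60 live cells
##.##.##
.###.###
.#..##.#
###.#..#
###.####
##.###.#
####...#
.#######
###.####
###.####

Cell (6,2) at generation 4: 1 -> alive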